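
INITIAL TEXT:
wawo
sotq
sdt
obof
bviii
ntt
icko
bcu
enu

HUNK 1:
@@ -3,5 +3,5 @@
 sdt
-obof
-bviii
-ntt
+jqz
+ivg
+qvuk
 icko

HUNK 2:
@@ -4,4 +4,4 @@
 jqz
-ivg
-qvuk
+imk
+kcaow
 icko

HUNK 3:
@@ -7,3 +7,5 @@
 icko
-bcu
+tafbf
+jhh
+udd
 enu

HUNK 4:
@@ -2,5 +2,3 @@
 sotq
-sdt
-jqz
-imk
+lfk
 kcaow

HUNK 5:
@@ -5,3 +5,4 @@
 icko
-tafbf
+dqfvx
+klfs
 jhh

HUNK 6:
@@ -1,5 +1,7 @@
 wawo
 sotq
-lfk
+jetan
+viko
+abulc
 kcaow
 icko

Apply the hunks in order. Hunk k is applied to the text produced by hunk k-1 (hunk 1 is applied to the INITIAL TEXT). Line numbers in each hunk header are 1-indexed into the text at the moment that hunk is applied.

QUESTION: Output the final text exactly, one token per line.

Hunk 1: at line 3 remove [obof,bviii,ntt] add [jqz,ivg,qvuk] -> 9 lines: wawo sotq sdt jqz ivg qvuk icko bcu enu
Hunk 2: at line 4 remove [ivg,qvuk] add [imk,kcaow] -> 9 lines: wawo sotq sdt jqz imk kcaow icko bcu enu
Hunk 3: at line 7 remove [bcu] add [tafbf,jhh,udd] -> 11 lines: wawo sotq sdt jqz imk kcaow icko tafbf jhh udd enu
Hunk 4: at line 2 remove [sdt,jqz,imk] add [lfk] -> 9 lines: wawo sotq lfk kcaow icko tafbf jhh udd enu
Hunk 5: at line 5 remove [tafbf] add [dqfvx,klfs] -> 10 lines: wawo sotq lfk kcaow icko dqfvx klfs jhh udd enu
Hunk 6: at line 1 remove [lfk] add [jetan,viko,abulc] -> 12 lines: wawo sotq jetan viko abulc kcaow icko dqfvx klfs jhh udd enu

Answer: wawo
sotq
jetan
viko
abulc
kcaow
icko
dqfvx
klfs
jhh
udd
enu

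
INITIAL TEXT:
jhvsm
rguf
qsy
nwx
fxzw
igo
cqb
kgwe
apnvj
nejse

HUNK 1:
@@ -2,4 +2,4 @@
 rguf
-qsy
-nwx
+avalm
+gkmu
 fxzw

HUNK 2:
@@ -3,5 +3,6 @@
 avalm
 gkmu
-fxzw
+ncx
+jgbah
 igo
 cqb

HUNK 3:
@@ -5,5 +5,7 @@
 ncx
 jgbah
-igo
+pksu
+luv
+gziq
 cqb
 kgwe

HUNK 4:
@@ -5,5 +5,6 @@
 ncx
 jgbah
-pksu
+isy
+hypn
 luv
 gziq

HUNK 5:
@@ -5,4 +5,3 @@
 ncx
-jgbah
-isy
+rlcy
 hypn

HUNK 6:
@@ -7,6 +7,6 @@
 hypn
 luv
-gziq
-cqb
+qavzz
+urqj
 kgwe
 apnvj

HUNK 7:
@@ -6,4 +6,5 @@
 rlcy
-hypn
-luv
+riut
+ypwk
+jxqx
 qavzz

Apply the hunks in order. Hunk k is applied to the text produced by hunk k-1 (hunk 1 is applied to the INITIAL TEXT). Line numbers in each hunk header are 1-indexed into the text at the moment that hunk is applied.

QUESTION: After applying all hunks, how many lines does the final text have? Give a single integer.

Answer: 14

Derivation:
Hunk 1: at line 2 remove [qsy,nwx] add [avalm,gkmu] -> 10 lines: jhvsm rguf avalm gkmu fxzw igo cqb kgwe apnvj nejse
Hunk 2: at line 3 remove [fxzw] add [ncx,jgbah] -> 11 lines: jhvsm rguf avalm gkmu ncx jgbah igo cqb kgwe apnvj nejse
Hunk 3: at line 5 remove [igo] add [pksu,luv,gziq] -> 13 lines: jhvsm rguf avalm gkmu ncx jgbah pksu luv gziq cqb kgwe apnvj nejse
Hunk 4: at line 5 remove [pksu] add [isy,hypn] -> 14 lines: jhvsm rguf avalm gkmu ncx jgbah isy hypn luv gziq cqb kgwe apnvj nejse
Hunk 5: at line 5 remove [jgbah,isy] add [rlcy] -> 13 lines: jhvsm rguf avalm gkmu ncx rlcy hypn luv gziq cqb kgwe apnvj nejse
Hunk 6: at line 7 remove [gziq,cqb] add [qavzz,urqj] -> 13 lines: jhvsm rguf avalm gkmu ncx rlcy hypn luv qavzz urqj kgwe apnvj nejse
Hunk 7: at line 6 remove [hypn,luv] add [riut,ypwk,jxqx] -> 14 lines: jhvsm rguf avalm gkmu ncx rlcy riut ypwk jxqx qavzz urqj kgwe apnvj nejse
Final line count: 14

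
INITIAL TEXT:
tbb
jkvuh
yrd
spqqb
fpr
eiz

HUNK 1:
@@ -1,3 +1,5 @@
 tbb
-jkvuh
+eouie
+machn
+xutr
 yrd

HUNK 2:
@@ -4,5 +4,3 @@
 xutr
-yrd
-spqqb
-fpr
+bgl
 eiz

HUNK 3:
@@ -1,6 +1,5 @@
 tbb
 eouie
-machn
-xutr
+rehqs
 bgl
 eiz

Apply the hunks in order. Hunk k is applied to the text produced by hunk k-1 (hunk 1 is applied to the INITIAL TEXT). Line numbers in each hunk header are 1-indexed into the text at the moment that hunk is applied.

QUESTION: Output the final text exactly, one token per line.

Hunk 1: at line 1 remove [jkvuh] add [eouie,machn,xutr] -> 8 lines: tbb eouie machn xutr yrd spqqb fpr eiz
Hunk 2: at line 4 remove [yrd,spqqb,fpr] add [bgl] -> 6 lines: tbb eouie machn xutr bgl eiz
Hunk 3: at line 1 remove [machn,xutr] add [rehqs] -> 5 lines: tbb eouie rehqs bgl eiz

Answer: tbb
eouie
rehqs
bgl
eiz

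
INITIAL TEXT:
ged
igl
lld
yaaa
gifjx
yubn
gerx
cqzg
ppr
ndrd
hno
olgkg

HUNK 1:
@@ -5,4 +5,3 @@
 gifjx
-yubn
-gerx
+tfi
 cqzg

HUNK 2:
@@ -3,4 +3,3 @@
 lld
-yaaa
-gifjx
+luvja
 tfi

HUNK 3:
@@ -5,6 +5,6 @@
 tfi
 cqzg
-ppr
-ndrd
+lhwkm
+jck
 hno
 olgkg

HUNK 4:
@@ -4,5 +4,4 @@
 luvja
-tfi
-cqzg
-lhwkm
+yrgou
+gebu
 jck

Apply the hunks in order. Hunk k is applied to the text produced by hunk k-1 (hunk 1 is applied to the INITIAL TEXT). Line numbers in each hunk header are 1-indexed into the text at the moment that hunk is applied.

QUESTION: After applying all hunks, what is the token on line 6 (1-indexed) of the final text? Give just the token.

Hunk 1: at line 5 remove [yubn,gerx] add [tfi] -> 11 lines: ged igl lld yaaa gifjx tfi cqzg ppr ndrd hno olgkg
Hunk 2: at line 3 remove [yaaa,gifjx] add [luvja] -> 10 lines: ged igl lld luvja tfi cqzg ppr ndrd hno olgkg
Hunk 3: at line 5 remove [ppr,ndrd] add [lhwkm,jck] -> 10 lines: ged igl lld luvja tfi cqzg lhwkm jck hno olgkg
Hunk 4: at line 4 remove [tfi,cqzg,lhwkm] add [yrgou,gebu] -> 9 lines: ged igl lld luvja yrgou gebu jck hno olgkg
Final line 6: gebu

Answer: gebu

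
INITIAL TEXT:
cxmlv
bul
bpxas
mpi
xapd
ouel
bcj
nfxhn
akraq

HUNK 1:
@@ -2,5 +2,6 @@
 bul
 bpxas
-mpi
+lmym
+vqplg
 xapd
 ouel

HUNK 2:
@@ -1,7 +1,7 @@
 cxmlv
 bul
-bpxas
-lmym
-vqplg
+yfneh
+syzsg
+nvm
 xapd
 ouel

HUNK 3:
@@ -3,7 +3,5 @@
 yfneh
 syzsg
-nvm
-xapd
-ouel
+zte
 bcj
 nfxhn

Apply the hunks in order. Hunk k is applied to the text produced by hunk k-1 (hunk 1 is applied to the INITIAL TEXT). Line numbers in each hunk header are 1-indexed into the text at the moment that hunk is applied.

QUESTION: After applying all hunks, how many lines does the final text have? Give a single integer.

Answer: 8

Derivation:
Hunk 1: at line 2 remove [mpi] add [lmym,vqplg] -> 10 lines: cxmlv bul bpxas lmym vqplg xapd ouel bcj nfxhn akraq
Hunk 2: at line 1 remove [bpxas,lmym,vqplg] add [yfneh,syzsg,nvm] -> 10 lines: cxmlv bul yfneh syzsg nvm xapd ouel bcj nfxhn akraq
Hunk 3: at line 3 remove [nvm,xapd,ouel] add [zte] -> 8 lines: cxmlv bul yfneh syzsg zte bcj nfxhn akraq
Final line count: 8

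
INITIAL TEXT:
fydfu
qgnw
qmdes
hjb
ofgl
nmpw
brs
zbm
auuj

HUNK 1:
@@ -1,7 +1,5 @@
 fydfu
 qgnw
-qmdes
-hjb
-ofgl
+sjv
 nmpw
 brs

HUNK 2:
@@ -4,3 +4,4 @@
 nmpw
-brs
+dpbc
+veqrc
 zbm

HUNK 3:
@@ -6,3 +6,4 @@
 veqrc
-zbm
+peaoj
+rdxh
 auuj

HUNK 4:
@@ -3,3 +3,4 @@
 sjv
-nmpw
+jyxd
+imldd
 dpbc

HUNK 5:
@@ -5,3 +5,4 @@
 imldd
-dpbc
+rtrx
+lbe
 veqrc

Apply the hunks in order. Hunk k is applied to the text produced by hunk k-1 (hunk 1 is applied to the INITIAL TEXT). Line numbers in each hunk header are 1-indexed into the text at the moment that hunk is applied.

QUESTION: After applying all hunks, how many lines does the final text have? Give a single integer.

Hunk 1: at line 1 remove [qmdes,hjb,ofgl] add [sjv] -> 7 lines: fydfu qgnw sjv nmpw brs zbm auuj
Hunk 2: at line 4 remove [brs] add [dpbc,veqrc] -> 8 lines: fydfu qgnw sjv nmpw dpbc veqrc zbm auuj
Hunk 3: at line 6 remove [zbm] add [peaoj,rdxh] -> 9 lines: fydfu qgnw sjv nmpw dpbc veqrc peaoj rdxh auuj
Hunk 4: at line 3 remove [nmpw] add [jyxd,imldd] -> 10 lines: fydfu qgnw sjv jyxd imldd dpbc veqrc peaoj rdxh auuj
Hunk 5: at line 5 remove [dpbc] add [rtrx,lbe] -> 11 lines: fydfu qgnw sjv jyxd imldd rtrx lbe veqrc peaoj rdxh auuj
Final line count: 11

Answer: 11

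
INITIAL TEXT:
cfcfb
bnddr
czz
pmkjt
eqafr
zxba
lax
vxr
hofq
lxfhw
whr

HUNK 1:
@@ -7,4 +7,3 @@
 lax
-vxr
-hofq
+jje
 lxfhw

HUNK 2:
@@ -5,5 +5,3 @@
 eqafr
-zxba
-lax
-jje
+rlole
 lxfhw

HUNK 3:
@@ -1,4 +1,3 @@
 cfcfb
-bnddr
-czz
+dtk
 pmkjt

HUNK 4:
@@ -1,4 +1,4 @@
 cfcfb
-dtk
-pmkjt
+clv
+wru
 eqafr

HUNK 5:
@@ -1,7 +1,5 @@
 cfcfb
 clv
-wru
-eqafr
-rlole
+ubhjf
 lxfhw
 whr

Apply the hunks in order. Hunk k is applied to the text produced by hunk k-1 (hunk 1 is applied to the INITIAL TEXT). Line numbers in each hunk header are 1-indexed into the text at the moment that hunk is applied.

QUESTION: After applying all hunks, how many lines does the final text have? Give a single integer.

Answer: 5

Derivation:
Hunk 1: at line 7 remove [vxr,hofq] add [jje] -> 10 lines: cfcfb bnddr czz pmkjt eqafr zxba lax jje lxfhw whr
Hunk 2: at line 5 remove [zxba,lax,jje] add [rlole] -> 8 lines: cfcfb bnddr czz pmkjt eqafr rlole lxfhw whr
Hunk 3: at line 1 remove [bnddr,czz] add [dtk] -> 7 lines: cfcfb dtk pmkjt eqafr rlole lxfhw whr
Hunk 4: at line 1 remove [dtk,pmkjt] add [clv,wru] -> 7 lines: cfcfb clv wru eqafr rlole lxfhw whr
Hunk 5: at line 1 remove [wru,eqafr,rlole] add [ubhjf] -> 5 lines: cfcfb clv ubhjf lxfhw whr
Final line count: 5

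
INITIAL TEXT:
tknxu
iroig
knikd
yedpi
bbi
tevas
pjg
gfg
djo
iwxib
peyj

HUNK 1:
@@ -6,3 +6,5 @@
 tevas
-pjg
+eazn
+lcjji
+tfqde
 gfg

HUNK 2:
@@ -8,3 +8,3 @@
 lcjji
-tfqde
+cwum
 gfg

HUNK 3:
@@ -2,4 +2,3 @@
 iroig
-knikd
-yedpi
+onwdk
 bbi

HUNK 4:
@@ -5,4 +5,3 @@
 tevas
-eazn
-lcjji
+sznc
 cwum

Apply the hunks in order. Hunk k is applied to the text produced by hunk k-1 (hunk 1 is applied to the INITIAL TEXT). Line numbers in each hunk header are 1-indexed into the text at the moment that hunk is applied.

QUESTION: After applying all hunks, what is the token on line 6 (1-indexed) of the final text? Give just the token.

Hunk 1: at line 6 remove [pjg] add [eazn,lcjji,tfqde] -> 13 lines: tknxu iroig knikd yedpi bbi tevas eazn lcjji tfqde gfg djo iwxib peyj
Hunk 2: at line 8 remove [tfqde] add [cwum] -> 13 lines: tknxu iroig knikd yedpi bbi tevas eazn lcjji cwum gfg djo iwxib peyj
Hunk 3: at line 2 remove [knikd,yedpi] add [onwdk] -> 12 lines: tknxu iroig onwdk bbi tevas eazn lcjji cwum gfg djo iwxib peyj
Hunk 4: at line 5 remove [eazn,lcjji] add [sznc] -> 11 lines: tknxu iroig onwdk bbi tevas sznc cwum gfg djo iwxib peyj
Final line 6: sznc

Answer: sznc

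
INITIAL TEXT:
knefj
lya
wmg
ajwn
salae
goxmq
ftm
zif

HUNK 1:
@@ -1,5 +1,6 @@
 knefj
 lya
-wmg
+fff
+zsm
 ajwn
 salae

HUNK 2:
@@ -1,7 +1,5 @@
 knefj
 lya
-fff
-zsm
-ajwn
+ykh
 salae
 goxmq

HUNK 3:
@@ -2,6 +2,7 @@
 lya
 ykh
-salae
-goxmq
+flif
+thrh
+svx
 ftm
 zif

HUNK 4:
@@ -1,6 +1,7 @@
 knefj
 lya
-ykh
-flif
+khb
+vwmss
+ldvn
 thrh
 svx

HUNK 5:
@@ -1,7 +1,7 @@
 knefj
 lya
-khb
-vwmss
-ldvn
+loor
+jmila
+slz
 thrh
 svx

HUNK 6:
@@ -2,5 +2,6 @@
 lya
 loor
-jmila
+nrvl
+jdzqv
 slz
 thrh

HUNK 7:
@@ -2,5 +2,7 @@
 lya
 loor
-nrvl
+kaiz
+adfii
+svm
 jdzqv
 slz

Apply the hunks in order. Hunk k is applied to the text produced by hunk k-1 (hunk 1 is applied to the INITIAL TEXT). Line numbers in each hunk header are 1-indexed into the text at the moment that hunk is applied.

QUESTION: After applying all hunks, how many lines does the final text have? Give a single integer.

Answer: 12

Derivation:
Hunk 1: at line 1 remove [wmg] add [fff,zsm] -> 9 lines: knefj lya fff zsm ajwn salae goxmq ftm zif
Hunk 2: at line 1 remove [fff,zsm,ajwn] add [ykh] -> 7 lines: knefj lya ykh salae goxmq ftm zif
Hunk 3: at line 2 remove [salae,goxmq] add [flif,thrh,svx] -> 8 lines: knefj lya ykh flif thrh svx ftm zif
Hunk 4: at line 1 remove [ykh,flif] add [khb,vwmss,ldvn] -> 9 lines: knefj lya khb vwmss ldvn thrh svx ftm zif
Hunk 5: at line 1 remove [khb,vwmss,ldvn] add [loor,jmila,slz] -> 9 lines: knefj lya loor jmila slz thrh svx ftm zif
Hunk 6: at line 2 remove [jmila] add [nrvl,jdzqv] -> 10 lines: knefj lya loor nrvl jdzqv slz thrh svx ftm zif
Hunk 7: at line 2 remove [nrvl] add [kaiz,adfii,svm] -> 12 lines: knefj lya loor kaiz adfii svm jdzqv slz thrh svx ftm zif
Final line count: 12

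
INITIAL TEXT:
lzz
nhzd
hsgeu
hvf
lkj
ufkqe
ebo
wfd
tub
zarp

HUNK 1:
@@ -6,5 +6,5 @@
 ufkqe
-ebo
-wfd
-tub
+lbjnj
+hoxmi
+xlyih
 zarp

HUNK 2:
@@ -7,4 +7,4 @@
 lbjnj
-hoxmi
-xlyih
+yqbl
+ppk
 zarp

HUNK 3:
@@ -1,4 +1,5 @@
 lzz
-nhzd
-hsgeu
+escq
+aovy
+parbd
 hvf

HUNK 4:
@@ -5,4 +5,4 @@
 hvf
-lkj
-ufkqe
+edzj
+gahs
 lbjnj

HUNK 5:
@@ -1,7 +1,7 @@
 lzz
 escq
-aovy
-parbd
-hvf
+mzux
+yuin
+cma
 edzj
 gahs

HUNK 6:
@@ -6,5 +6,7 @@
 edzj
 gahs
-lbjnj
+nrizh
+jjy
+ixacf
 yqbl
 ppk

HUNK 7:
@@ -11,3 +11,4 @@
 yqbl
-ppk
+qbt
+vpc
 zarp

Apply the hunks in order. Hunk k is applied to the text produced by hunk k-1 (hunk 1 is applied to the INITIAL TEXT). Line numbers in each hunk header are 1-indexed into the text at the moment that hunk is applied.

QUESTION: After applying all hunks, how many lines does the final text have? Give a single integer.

Answer: 14

Derivation:
Hunk 1: at line 6 remove [ebo,wfd,tub] add [lbjnj,hoxmi,xlyih] -> 10 lines: lzz nhzd hsgeu hvf lkj ufkqe lbjnj hoxmi xlyih zarp
Hunk 2: at line 7 remove [hoxmi,xlyih] add [yqbl,ppk] -> 10 lines: lzz nhzd hsgeu hvf lkj ufkqe lbjnj yqbl ppk zarp
Hunk 3: at line 1 remove [nhzd,hsgeu] add [escq,aovy,parbd] -> 11 lines: lzz escq aovy parbd hvf lkj ufkqe lbjnj yqbl ppk zarp
Hunk 4: at line 5 remove [lkj,ufkqe] add [edzj,gahs] -> 11 lines: lzz escq aovy parbd hvf edzj gahs lbjnj yqbl ppk zarp
Hunk 5: at line 1 remove [aovy,parbd,hvf] add [mzux,yuin,cma] -> 11 lines: lzz escq mzux yuin cma edzj gahs lbjnj yqbl ppk zarp
Hunk 6: at line 6 remove [lbjnj] add [nrizh,jjy,ixacf] -> 13 lines: lzz escq mzux yuin cma edzj gahs nrizh jjy ixacf yqbl ppk zarp
Hunk 7: at line 11 remove [ppk] add [qbt,vpc] -> 14 lines: lzz escq mzux yuin cma edzj gahs nrizh jjy ixacf yqbl qbt vpc zarp
Final line count: 14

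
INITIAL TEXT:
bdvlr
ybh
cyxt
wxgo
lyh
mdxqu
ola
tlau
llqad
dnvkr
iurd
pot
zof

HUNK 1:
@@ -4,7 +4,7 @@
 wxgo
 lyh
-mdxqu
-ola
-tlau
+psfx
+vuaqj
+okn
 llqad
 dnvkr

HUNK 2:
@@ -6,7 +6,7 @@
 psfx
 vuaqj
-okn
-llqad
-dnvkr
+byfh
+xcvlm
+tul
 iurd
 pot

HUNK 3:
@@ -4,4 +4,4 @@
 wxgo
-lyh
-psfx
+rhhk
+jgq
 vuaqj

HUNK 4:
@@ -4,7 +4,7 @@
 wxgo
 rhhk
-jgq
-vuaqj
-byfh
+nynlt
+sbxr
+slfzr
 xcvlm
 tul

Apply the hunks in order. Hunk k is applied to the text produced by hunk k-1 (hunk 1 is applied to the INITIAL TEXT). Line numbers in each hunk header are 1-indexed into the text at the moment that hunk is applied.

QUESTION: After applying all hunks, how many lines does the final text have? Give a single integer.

Hunk 1: at line 4 remove [mdxqu,ola,tlau] add [psfx,vuaqj,okn] -> 13 lines: bdvlr ybh cyxt wxgo lyh psfx vuaqj okn llqad dnvkr iurd pot zof
Hunk 2: at line 6 remove [okn,llqad,dnvkr] add [byfh,xcvlm,tul] -> 13 lines: bdvlr ybh cyxt wxgo lyh psfx vuaqj byfh xcvlm tul iurd pot zof
Hunk 3: at line 4 remove [lyh,psfx] add [rhhk,jgq] -> 13 lines: bdvlr ybh cyxt wxgo rhhk jgq vuaqj byfh xcvlm tul iurd pot zof
Hunk 4: at line 4 remove [jgq,vuaqj,byfh] add [nynlt,sbxr,slfzr] -> 13 lines: bdvlr ybh cyxt wxgo rhhk nynlt sbxr slfzr xcvlm tul iurd pot zof
Final line count: 13

Answer: 13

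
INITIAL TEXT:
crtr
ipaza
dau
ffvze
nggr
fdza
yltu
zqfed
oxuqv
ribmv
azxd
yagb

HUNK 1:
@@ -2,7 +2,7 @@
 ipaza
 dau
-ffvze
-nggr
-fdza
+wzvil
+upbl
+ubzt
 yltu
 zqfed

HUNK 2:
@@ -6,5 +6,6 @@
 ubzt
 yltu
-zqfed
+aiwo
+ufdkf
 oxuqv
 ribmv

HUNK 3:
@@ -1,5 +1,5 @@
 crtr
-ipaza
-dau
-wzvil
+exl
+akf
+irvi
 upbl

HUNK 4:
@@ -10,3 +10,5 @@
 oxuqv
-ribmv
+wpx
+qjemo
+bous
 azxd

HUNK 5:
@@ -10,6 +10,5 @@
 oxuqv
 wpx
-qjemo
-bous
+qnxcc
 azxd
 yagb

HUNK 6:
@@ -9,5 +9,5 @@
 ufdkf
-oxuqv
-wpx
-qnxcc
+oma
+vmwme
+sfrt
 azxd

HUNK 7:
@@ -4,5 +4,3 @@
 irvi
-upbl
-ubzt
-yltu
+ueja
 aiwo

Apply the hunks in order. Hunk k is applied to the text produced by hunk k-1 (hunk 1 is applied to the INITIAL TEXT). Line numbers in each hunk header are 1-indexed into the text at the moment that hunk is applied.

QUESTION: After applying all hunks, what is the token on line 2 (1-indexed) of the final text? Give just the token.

Hunk 1: at line 2 remove [ffvze,nggr,fdza] add [wzvil,upbl,ubzt] -> 12 lines: crtr ipaza dau wzvil upbl ubzt yltu zqfed oxuqv ribmv azxd yagb
Hunk 2: at line 6 remove [zqfed] add [aiwo,ufdkf] -> 13 lines: crtr ipaza dau wzvil upbl ubzt yltu aiwo ufdkf oxuqv ribmv azxd yagb
Hunk 3: at line 1 remove [ipaza,dau,wzvil] add [exl,akf,irvi] -> 13 lines: crtr exl akf irvi upbl ubzt yltu aiwo ufdkf oxuqv ribmv azxd yagb
Hunk 4: at line 10 remove [ribmv] add [wpx,qjemo,bous] -> 15 lines: crtr exl akf irvi upbl ubzt yltu aiwo ufdkf oxuqv wpx qjemo bous azxd yagb
Hunk 5: at line 10 remove [qjemo,bous] add [qnxcc] -> 14 lines: crtr exl akf irvi upbl ubzt yltu aiwo ufdkf oxuqv wpx qnxcc azxd yagb
Hunk 6: at line 9 remove [oxuqv,wpx,qnxcc] add [oma,vmwme,sfrt] -> 14 lines: crtr exl akf irvi upbl ubzt yltu aiwo ufdkf oma vmwme sfrt azxd yagb
Hunk 7: at line 4 remove [upbl,ubzt,yltu] add [ueja] -> 12 lines: crtr exl akf irvi ueja aiwo ufdkf oma vmwme sfrt azxd yagb
Final line 2: exl

Answer: exl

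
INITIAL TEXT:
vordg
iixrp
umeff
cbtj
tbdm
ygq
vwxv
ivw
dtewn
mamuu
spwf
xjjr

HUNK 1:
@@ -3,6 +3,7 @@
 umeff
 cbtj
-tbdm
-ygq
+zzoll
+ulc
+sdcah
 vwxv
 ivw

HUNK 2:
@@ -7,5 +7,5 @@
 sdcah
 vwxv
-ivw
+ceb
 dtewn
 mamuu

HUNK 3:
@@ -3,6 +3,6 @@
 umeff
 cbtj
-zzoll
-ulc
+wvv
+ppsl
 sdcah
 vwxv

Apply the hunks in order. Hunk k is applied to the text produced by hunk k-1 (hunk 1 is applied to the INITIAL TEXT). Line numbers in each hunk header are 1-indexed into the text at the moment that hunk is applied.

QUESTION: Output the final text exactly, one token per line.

Hunk 1: at line 3 remove [tbdm,ygq] add [zzoll,ulc,sdcah] -> 13 lines: vordg iixrp umeff cbtj zzoll ulc sdcah vwxv ivw dtewn mamuu spwf xjjr
Hunk 2: at line 7 remove [ivw] add [ceb] -> 13 lines: vordg iixrp umeff cbtj zzoll ulc sdcah vwxv ceb dtewn mamuu spwf xjjr
Hunk 3: at line 3 remove [zzoll,ulc] add [wvv,ppsl] -> 13 lines: vordg iixrp umeff cbtj wvv ppsl sdcah vwxv ceb dtewn mamuu spwf xjjr

Answer: vordg
iixrp
umeff
cbtj
wvv
ppsl
sdcah
vwxv
ceb
dtewn
mamuu
spwf
xjjr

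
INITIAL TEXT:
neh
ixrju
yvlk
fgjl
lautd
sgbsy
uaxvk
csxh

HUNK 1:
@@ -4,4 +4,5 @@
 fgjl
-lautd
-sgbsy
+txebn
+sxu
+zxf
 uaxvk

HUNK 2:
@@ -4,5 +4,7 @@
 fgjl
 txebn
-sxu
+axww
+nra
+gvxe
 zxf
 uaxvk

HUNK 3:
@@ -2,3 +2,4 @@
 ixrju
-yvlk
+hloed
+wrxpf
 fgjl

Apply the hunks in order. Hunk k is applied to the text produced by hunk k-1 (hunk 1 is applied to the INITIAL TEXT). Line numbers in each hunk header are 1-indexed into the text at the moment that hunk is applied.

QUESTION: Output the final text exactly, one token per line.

Hunk 1: at line 4 remove [lautd,sgbsy] add [txebn,sxu,zxf] -> 9 lines: neh ixrju yvlk fgjl txebn sxu zxf uaxvk csxh
Hunk 2: at line 4 remove [sxu] add [axww,nra,gvxe] -> 11 lines: neh ixrju yvlk fgjl txebn axww nra gvxe zxf uaxvk csxh
Hunk 3: at line 2 remove [yvlk] add [hloed,wrxpf] -> 12 lines: neh ixrju hloed wrxpf fgjl txebn axww nra gvxe zxf uaxvk csxh

Answer: neh
ixrju
hloed
wrxpf
fgjl
txebn
axww
nra
gvxe
zxf
uaxvk
csxh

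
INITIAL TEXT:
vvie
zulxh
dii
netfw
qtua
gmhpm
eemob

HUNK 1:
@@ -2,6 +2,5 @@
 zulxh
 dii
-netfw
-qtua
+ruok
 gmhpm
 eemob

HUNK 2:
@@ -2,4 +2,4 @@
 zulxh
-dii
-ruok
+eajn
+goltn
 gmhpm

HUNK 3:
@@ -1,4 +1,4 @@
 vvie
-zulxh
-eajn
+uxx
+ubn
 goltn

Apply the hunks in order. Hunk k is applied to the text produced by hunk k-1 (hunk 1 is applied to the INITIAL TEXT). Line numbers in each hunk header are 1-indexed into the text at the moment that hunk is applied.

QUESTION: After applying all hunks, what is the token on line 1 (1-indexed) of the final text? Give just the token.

Answer: vvie

Derivation:
Hunk 1: at line 2 remove [netfw,qtua] add [ruok] -> 6 lines: vvie zulxh dii ruok gmhpm eemob
Hunk 2: at line 2 remove [dii,ruok] add [eajn,goltn] -> 6 lines: vvie zulxh eajn goltn gmhpm eemob
Hunk 3: at line 1 remove [zulxh,eajn] add [uxx,ubn] -> 6 lines: vvie uxx ubn goltn gmhpm eemob
Final line 1: vvie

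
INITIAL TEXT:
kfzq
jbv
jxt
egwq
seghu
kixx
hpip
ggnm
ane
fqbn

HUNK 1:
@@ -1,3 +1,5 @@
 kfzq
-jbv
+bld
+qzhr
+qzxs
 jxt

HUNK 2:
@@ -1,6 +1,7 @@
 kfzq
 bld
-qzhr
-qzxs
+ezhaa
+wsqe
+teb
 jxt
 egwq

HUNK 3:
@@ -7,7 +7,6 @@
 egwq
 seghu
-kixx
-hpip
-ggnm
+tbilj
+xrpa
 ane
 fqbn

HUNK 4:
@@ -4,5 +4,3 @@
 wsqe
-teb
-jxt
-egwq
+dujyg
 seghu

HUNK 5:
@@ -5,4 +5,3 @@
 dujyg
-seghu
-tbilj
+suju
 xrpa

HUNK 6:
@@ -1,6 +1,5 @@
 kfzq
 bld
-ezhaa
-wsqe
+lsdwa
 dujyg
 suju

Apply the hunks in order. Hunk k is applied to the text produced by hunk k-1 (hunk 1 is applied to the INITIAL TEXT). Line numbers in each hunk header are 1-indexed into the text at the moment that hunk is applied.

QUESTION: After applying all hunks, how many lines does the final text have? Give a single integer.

Hunk 1: at line 1 remove [jbv] add [bld,qzhr,qzxs] -> 12 lines: kfzq bld qzhr qzxs jxt egwq seghu kixx hpip ggnm ane fqbn
Hunk 2: at line 1 remove [qzhr,qzxs] add [ezhaa,wsqe,teb] -> 13 lines: kfzq bld ezhaa wsqe teb jxt egwq seghu kixx hpip ggnm ane fqbn
Hunk 3: at line 7 remove [kixx,hpip,ggnm] add [tbilj,xrpa] -> 12 lines: kfzq bld ezhaa wsqe teb jxt egwq seghu tbilj xrpa ane fqbn
Hunk 4: at line 4 remove [teb,jxt,egwq] add [dujyg] -> 10 lines: kfzq bld ezhaa wsqe dujyg seghu tbilj xrpa ane fqbn
Hunk 5: at line 5 remove [seghu,tbilj] add [suju] -> 9 lines: kfzq bld ezhaa wsqe dujyg suju xrpa ane fqbn
Hunk 6: at line 1 remove [ezhaa,wsqe] add [lsdwa] -> 8 lines: kfzq bld lsdwa dujyg suju xrpa ane fqbn
Final line count: 8

Answer: 8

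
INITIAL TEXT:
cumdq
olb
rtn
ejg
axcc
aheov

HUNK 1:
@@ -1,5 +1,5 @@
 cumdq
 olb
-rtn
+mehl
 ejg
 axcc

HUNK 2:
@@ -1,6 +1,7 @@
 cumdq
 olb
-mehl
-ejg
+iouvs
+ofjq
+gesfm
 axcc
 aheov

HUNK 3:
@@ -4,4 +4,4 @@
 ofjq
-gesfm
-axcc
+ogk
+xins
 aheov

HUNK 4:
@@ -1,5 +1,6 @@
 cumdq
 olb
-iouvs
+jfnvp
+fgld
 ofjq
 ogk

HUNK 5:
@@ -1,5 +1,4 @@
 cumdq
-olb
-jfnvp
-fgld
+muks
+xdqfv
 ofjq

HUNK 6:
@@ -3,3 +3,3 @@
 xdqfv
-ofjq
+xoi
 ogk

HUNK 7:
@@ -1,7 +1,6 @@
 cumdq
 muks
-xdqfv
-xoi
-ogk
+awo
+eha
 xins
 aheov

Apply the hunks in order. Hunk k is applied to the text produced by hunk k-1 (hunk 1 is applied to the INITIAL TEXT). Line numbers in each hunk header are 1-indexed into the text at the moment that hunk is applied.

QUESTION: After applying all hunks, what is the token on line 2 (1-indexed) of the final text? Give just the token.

Hunk 1: at line 1 remove [rtn] add [mehl] -> 6 lines: cumdq olb mehl ejg axcc aheov
Hunk 2: at line 1 remove [mehl,ejg] add [iouvs,ofjq,gesfm] -> 7 lines: cumdq olb iouvs ofjq gesfm axcc aheov
Hunk 3: at line 4 remove [gesfm,axcc] add [ogk,xins] -> 7 lines: cumdq olb iouvs ofjq ogk xins aheov
Hunk 4: at line 1 remove [iouvs] add [jfnvp,fgld] -> 8 lines: cumdq olb jfnvp fgld ofjq ogk xins aheov
Hunk 5: at line 1 remove [olb,jfnvp,fgld] add [muks,xdqfv] -> 7 lines: cumdq muks xdqfv ofjq ogk xins aheov
Hunk 6: at line 3 remove [ofjq] add [xoi] -> 7 lines: cumdq muks xdqfv xoi ogk xins aheov
Hunk 7: at line 1 remove [xdqfv,xoi,ogk] add [awo,eha] -> 6 lines: cumdq muks awo eha xins aheov
Final line 2: muks

Answer: muks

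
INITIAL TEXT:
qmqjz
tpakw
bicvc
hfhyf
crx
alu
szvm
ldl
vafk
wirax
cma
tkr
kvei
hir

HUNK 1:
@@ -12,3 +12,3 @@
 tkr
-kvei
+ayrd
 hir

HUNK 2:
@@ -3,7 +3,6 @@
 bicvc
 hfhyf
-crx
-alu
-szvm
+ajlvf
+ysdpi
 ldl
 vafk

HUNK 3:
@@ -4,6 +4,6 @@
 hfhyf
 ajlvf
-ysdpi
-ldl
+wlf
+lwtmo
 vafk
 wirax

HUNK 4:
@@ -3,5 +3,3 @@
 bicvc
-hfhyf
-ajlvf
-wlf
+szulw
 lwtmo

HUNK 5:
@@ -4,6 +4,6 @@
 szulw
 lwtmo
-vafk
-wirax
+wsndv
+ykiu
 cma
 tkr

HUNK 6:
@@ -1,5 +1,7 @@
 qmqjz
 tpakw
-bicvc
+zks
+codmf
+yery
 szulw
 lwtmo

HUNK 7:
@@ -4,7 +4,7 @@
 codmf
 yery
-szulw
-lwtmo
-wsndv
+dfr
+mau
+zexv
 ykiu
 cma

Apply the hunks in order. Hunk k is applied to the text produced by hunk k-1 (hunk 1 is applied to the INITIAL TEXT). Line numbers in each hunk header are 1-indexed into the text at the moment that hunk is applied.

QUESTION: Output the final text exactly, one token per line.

Answer: qmqjz
tpakw
zks
codmf
yery
dfr
mau
zexv
ykiu
cma
tkr
ayrd
hir

Derivation:
Hunk 1: at line 12 remove [kvei] add [ayrd] -> 14 lines: qmqjz tpakw bicvc hfhyf crx alu szvm ldl vafk wirax cma tkr ayrd hir
Hunk 2: at line 3 remove [crx,alu,szvm] add [ajlvf,ysdpi] -> 13 lines: qmqjz tpakw bicvc hfhyf ajlvf ysdpi ldl vafk wirax cma tkr ayrd hir
Hunk 3: at line 4 remove [ysdpi,ldl] add [wlf,lwtmo] -> 13 lines: qmqjz tpakw bicvc hfhyf ajlvf wlf lwtmo vafk wirax cma tkr ayrd hir
Hunk 4: at line 3 remove [hfhyf,ajlvf,wlf] add [szulw] -> 11 lines: qmqjz tpakw bicvc szulw lwtmo vafk wirax cma tkr ayrd hir
Hunk 5: at line 4 remove [vafk,wirax] add [wsndv,ykiu] -> 11 lines: qmqjz tpakw bicvc szulw lwtmo wsndv ykiu cma tkr ayrd hir
Hunk 6: at line 1 remove [bicvc] add [zks,codmf,yery] -> 13 lines: qmqjz tpakw zks codmf yery szulw lwtmo wsndv ykiu cma tkr ayrd hir
Hunk 7: at line 4 remove [szulw,lwtmo,wsndv] add [dfr,mau,zexv] -> 13 lines: qmqjz tpakw zks codmf yery dfr mau zexv ykiu cma tkr ayrd hir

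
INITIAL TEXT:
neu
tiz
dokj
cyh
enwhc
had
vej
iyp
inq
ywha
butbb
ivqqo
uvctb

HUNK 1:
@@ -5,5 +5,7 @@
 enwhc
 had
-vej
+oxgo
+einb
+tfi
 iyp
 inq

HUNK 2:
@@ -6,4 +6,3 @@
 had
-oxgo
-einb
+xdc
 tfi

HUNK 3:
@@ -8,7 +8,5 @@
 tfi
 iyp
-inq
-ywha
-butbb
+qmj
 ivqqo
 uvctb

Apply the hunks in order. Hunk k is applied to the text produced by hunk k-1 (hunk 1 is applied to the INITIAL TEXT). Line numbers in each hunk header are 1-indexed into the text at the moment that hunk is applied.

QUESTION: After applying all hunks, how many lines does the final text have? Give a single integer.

Hunk 1: at line 5 remove [vej] add [oxgo,einb,tfi] -> 15 lines: neu tiz dokj cyh enwhc had oxgo einb tfi iyp inq ywha butbb ivqqo uvctb
Hunk 2: at line 6 remove [oxgo,einb] add [xdc] -> 14 lines: neu tiz dokj cyh enwhc had xdc tfi iyp inq ywha butbb ivqqo uvctb
Hunk 3: at line 8 remove [inq,ywha,butbb] add [qmj] -> 12 lines: neu tiz dokj cyh enwhc had xdc tfi iyp qmj ivqqo uvctb
Final line count: 12

Answer: 12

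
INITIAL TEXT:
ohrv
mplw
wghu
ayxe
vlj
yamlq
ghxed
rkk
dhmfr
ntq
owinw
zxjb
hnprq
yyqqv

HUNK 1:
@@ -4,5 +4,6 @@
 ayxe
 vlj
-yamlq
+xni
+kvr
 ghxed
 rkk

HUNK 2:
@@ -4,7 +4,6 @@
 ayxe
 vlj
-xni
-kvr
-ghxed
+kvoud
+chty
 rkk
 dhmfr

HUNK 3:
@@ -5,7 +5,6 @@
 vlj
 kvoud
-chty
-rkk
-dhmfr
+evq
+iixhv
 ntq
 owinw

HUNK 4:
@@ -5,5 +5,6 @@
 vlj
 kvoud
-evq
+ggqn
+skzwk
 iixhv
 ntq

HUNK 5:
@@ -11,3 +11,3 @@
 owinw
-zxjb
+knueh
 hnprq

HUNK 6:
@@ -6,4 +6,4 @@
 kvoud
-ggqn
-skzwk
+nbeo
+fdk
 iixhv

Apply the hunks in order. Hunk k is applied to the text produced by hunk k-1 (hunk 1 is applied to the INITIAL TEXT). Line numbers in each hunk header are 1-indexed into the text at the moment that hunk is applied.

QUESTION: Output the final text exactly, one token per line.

Hunk 1: at line 4 remove [yamlq] add [xni,kvr] -> 15 lines: ohrv mplw wghu ayxe vlj xni kvr ghxed rkk dhmfr ntq owinw zxjb hnprq yyqqv
Hunk 2: at line 4 remove [xni,kvr,ghxed] add [kvoud,chty] -> 14 lines: ohrv mplw wghu ayxe vlj kvoud chty rkk dhmfr ntq owinw zxjb hnprq yyqqv
Hunk 3: at line 5 remove [chty,rkk,dhmfr] add [evq,iixhv] -> 13 lines: ohrv mplw wghu ayxe vlj kvoud evq iixhv ntq owinw zxjb hnprq yyqqv
Hunk 4: at line 5 remove [evq] add [ggqn,skzwk] -> 14 lines: ohrv mplw wghu ayxe vlj kvoud ggqn skzwk iixhv ntq owinw zxjb hnprq yyqqv
Hunk 5: at line 11 remove [zxjb] add [knueh] -> 14 lines: ohrv mplw wghu ayxe vlj kvoud ggqn skzwk iixhv ntq owinw knueh hnprq yyqqv
Hunk 6: at line 6 remove [ggqn,skzwk] add [nbeo,fdk] -> 14 lines: ohrv mplw wghu ayxe vlj kvoud nbeo fdk iixhv ntq owinw knueh hnprq yyqqv

Answer: ohrv
mplw
wghu
ayxe
vlj
kvoud
nbeo
fdk
iixhv
ntq
owinw
knueh
hnprq
yyqqv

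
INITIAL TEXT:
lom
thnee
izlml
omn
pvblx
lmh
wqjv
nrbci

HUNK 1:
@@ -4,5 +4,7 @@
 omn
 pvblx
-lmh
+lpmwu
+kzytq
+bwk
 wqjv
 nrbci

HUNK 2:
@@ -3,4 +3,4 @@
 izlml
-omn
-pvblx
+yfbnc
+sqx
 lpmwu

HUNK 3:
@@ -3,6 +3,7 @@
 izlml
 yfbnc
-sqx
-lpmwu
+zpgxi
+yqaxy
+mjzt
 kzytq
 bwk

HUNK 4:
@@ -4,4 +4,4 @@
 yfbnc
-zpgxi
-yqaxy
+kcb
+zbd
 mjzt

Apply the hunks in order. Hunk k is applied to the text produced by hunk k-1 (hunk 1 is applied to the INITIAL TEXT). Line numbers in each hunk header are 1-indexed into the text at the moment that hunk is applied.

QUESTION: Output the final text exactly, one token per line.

Answer: lom
thnee
izlml
yfbnc
kcb
zbd
mjzt
kzytq
bwk
wqjv
nrbci

Derivation:
Hunk 1: at line 4 remove [lmh] add [lpmwu,kzytq,bwk] -> 10 lines: lom thnee izlml omn pvblx lpmwu kzytq bwk wqjv nrbci
Hunk 2: at line 3 remove [omn,pvblx] add [yfbnc,sqx] -> 10 lines: lom thnee izlml yfbnc sqx lpmwu kzytq bwk wqjv nrbci
Hunk 3: at line 3 remove [sqx,lpmwu] add [zpgxi,yqaxy,mjzt] -> 11 lines: lom thnee izlml yfbnc zpgxi yqaxy mjzt kzytq bwk wqjv nrbci
Hunk 4: at line 4 remove [zpgxi,yqaxy] add [kcb,zbd] -> 11 lines: lom thnee izlml yfbnc kcb zbd mjzt kzytq bwk wqjv nrbci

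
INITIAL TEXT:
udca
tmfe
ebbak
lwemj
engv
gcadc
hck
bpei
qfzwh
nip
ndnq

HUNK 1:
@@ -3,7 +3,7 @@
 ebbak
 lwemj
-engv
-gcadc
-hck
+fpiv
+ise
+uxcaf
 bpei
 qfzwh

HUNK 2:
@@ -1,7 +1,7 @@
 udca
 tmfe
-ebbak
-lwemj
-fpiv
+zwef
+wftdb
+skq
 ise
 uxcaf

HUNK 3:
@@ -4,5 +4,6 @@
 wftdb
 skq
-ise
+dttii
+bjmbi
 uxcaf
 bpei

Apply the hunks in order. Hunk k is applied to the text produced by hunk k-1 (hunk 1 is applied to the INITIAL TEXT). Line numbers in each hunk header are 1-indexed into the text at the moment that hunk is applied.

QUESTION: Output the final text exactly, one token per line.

Answer: udca
tmfe
zwef
wftdb
skq
dttii
bjmbi
uxcaf
bpei
qfzwh
nip
ndnq

Derivation:
Hunk 1: at line 3 remove [engv,gcadc,hck] add [fpiv,ise,uxcaf] -> 11 lines: udca tmfe ebbak lwemj fpiv ise uxcaf bpei qfzwh nip ndnq
Hunk 2: at line 1 remove [ebbak,lwemj,fpiv] add [zwef,wftdb,skq] -> 11 lines: udca tmfe zwef wftdb skq ise uxcaf bpei qfzwh nip ndnq
Hunk 3: at line 4 remove [ise] add [dttii,bjmbi] -> 12 lines: udca tmfe zwef wftdb skq dttii bjmbi uxcaf bpei qfzwh nip ndnq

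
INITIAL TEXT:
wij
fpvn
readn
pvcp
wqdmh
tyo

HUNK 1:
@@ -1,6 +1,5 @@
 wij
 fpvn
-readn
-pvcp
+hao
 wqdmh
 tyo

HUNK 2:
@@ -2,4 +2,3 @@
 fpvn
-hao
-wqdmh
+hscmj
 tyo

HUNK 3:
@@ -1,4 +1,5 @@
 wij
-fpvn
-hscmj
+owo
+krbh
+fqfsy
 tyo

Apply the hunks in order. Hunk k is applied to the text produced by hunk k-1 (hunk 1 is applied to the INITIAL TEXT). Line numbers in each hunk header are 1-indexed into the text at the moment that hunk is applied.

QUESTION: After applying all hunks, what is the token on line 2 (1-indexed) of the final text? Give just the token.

Hunk 1: at line 1 remove [readn,pvcp] add [hao] -> 5 lines: wij fpvn hao wqdmh tyo
Hunk 2: at line 2 remove [hao,wqdmh] add [hscmj] -> 4 lines: wij fpvn hscmj tyo
Hunk 3: at line 1 remove [fpvn,hscmj] add [owo,krbh,fqfsy] -> 5 lines: wij owo krbh fqfsy tyo
Final line 2: owo

Answer: owo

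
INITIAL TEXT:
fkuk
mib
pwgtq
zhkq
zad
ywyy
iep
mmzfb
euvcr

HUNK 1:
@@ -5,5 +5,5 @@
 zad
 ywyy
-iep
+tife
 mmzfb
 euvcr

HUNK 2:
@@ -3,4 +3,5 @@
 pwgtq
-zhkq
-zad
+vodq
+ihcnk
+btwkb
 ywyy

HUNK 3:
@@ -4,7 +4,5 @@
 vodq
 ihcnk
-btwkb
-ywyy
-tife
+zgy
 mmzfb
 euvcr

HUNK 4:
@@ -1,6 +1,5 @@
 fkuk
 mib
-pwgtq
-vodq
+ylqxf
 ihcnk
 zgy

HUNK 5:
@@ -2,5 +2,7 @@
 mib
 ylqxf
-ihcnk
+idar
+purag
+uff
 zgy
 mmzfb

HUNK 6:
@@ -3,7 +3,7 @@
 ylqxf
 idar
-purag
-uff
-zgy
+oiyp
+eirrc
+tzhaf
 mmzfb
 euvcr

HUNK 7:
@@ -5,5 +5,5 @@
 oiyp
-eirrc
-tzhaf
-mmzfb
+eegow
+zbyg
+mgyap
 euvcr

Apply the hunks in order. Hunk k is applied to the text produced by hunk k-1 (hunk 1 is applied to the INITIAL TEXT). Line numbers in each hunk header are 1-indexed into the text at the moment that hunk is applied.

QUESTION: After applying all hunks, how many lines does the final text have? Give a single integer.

Hunk 1: at line 5 remove [iep] add [tife] -> 9 lines: fkuk mib pwgtq zhkq zad ywyy tife mmzfb euvcr
Hunk 2: at line 3 remove [zhkq,zad] add [vodq,ihcnk,btwkb] -> 10 lines: fkuk mib pwgtq vodq ihcnk btwkb ywyy tife mmzfb euvcr
Hunk 3: at line 4 remove [btwkb,ywyy,tife] add [zgy] -> 8 lines: fkuk mib pwgtq vodq ihcnk zgy mmzfb euvcr
Hunk 4: at line 1 remove [pwgtq,vodq] add [ylqxf] -> 7 lines: fkuk mib ylqxf ihcnk zgy mmzfb euvcr
Hunk 5: at line 2 remove [ihcnk] add [idar,purag,uff] -> 9 lines: fkuk mib ylqxf idar purag uff zgy mmzfb euvcr
Hunk 6: at line 3 remove [purag,uff,zgy] add [oiyp,eirrc,tzhaf] -> 9 lines: fkuk mib ylqxf idar oiyp eirrc tzhaf mmzfb euvcr
Hunk 7: at line 5 remove [eirrc,tzhaf,mmzfb] add [eegow,zbyg,mgyap] -> 9 lines: fkuk mib ylqxf idar oiyp eegow zbyg mgyap euvcr
Final line count: 9

Answer: 9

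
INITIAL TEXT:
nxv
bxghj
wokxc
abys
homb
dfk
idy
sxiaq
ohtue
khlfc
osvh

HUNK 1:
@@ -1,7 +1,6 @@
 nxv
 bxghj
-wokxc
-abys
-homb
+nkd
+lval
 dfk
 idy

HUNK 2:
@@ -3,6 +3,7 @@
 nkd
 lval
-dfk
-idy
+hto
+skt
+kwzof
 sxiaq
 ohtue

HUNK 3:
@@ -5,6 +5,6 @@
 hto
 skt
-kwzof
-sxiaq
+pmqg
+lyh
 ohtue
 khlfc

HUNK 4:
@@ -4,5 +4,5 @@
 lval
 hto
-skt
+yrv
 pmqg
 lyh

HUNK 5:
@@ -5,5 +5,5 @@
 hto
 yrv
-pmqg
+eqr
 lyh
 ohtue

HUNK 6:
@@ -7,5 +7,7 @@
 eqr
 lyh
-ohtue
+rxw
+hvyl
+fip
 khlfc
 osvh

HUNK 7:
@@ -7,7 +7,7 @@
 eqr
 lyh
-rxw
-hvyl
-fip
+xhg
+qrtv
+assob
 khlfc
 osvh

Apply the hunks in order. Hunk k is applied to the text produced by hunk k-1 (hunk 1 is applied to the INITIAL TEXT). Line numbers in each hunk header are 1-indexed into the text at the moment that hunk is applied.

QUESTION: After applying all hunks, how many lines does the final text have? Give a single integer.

Answer: 13

Derivation:
Hunk 1: at line 1 remove [wokxc,abys,homb] add [nkd,lval] -> 10 lines: nxv bxghj nkd lval dfk idy sxiaq ohtue khlfc osvh
Hunk 2: at line 3 remove [dfk,idy] add [hto,skt,kwzof] -> 11 lines: nxv bxghj nkd lval hto skt kwzof sxiaq ohtue khlfc osvh
Hunk 3: at line 5 remove [kwzof,sxiaq] add [pmqg,lyh] -> 11 lines: nxv bxghj nkd lval hto skt pmqg lyh ohtue khlfc osvh
Hunk 4: at line 4 remove [skt] add [yrv] -> 11 lines: nxv bxghj nkd lval hto yrv pmqg lyh ohtue khlfc osvh
Hunk 5: at line 5 remove [pmqg] add [eqr] -> 11 lines: nxv bxghj nkd lval hto yrv eqr lyh ohtue khlfc osvh
Hunk 6: at line 7 remove [ohtue] add [rxw,hvyl,fip] -> 13 lines: nxv bxghj nkd lval hto yrv eqr lyh rxw hvyl fip khlfc osvh
Hunk 7: at line 7 remove [rxw,hvyl,fip] add [xhg,qrtv,assob] -> 13 lines: nxv bxghj nkd lval hto yrv eqr lyh xhg qrtv assob khlfc osvh
Final line count: 13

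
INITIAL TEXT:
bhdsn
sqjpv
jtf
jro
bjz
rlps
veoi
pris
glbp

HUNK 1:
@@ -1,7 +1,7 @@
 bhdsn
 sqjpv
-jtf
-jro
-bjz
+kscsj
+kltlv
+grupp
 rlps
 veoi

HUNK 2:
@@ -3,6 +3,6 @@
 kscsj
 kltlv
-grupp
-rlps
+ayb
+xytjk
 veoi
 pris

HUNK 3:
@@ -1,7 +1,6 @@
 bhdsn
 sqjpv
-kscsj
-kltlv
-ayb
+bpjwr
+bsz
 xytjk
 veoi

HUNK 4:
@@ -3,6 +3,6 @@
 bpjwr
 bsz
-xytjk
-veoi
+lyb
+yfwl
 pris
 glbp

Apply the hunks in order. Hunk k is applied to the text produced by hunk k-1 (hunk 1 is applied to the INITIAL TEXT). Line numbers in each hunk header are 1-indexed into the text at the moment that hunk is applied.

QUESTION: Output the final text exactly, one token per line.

Answer: bhdsn
sqjpv
bpjwr
bsz
lyb
yfwl
pris
glbp

Derivation:
Hunk 1: at line 1 remove [jtf,jro,bjz] add [kscsj,kltlv,grupp] -> 9 lines: bhdsn sqjpv kscsj kltlv grupp rlps veoi pris glbp
Hunk 2: at line 3 remove [grupp,rlps] add [ayb,xytjk] -> 9 lines: bhdsn sqjpv kscsj kltlv ayb xytjk veoi pris glbp
Hunk 3: at line 1 remove [kscsj,kltlv,ayb] add [bpjwr,bsz] -> 8 lines: bhdsn sqjpv bpjwr bsz xytjk veoi pris glbp
Hunk 4: at line 3 remove [xytjk,veoi] add [lyb,yfwl] -> 8 lines: bhdsn sqjpv bpjwr bsz lyb yfwl pris glbp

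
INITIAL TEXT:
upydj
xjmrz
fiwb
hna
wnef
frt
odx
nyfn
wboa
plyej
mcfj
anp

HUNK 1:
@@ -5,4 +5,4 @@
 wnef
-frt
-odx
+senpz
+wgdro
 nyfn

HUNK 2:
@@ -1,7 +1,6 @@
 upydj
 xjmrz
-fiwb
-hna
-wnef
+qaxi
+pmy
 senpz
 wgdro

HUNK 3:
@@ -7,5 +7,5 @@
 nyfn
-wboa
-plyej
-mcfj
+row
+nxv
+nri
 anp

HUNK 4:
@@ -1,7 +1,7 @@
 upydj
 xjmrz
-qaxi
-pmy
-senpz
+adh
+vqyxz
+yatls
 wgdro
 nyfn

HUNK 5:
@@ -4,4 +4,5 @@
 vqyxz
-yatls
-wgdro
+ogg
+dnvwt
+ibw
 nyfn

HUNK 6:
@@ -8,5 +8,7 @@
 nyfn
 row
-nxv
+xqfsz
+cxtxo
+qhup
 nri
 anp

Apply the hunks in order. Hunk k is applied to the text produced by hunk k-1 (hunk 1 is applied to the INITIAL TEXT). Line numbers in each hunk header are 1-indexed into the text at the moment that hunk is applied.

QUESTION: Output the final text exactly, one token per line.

Answer: upydj
xjmrz
adh
vqyxz
ogg
dnvwt
ibw
nyfn
row
xqfsz
cxtxo
qhup
nri
anp

Derivation:
Hunk 1: at line 5 remove [frt,odx] add [senpz,wgdro] -> 12 lines: upydj xjmrz fiwb hna wnef senpz wgdro nyfn wboa plyej mcfj anp
Hunk 2: at line 1 remove [fiwb,hna,wnef] add [qaxi,pmy] -> 11 lines: upydj xjmrz qaxi pmy senpz wgdro nyfn wboa plyej mcfj anp
Hunk 3: at line 7 remove [wboa,plyej,mcfj] add [row,nxv,nri] -> 11 lines: upydj xjmrz qaxi pmy senpz wgdro nyfn row nxv nri anp
Hunk 4: at line 1 remove [qaxi,pmy,senpz] add [adh,vqyxz,yatls] -> 11 lines: upydj xjmrz adh vqyxz yatls wgdro nyfn row nxv nri anp
Hunk 5: at line 4 remove [yatls,wgdro] add [ogg,dnvwt,ibw] -> 12 lines: upydj xjmrz adh vqyxz ogg dnvwt ibw nyfn row nxv nri anp
Hunk 6: at line 8 remove [nxv] add [xqfsz,cxtxo,qhup] -> 14 lines: upydj xjmrz adh vqyxz ogg dnvwt ibw nyfn row xqfsz cxtxo qhup nri anp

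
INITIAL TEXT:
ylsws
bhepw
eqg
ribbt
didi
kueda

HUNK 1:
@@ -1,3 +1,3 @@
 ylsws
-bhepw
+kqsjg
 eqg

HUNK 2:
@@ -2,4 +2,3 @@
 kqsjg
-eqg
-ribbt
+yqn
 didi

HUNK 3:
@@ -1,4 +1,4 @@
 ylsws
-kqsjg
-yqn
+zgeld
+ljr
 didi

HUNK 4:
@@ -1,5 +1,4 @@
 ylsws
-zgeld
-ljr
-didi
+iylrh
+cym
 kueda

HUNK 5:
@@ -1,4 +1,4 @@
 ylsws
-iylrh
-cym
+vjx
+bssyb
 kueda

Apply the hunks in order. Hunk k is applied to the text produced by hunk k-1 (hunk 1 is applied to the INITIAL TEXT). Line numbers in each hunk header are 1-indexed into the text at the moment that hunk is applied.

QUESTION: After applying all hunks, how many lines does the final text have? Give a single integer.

Answer: 4

Derivation:
Hunk 1: at line 1 remove [bhepw] add [kqsjg] -> 6 lines: ylsws kqsjg eqg ribbt didi kueda
Hunk 2: at line 2 remove [eqg,ribbt] add [yqn] -> 5 lines: ylsws kqsjg yqn didi kueda
Hunk 3: at line 1 remove [kqsjg,yqn] add [zgeld,ljr] -> 5 lines: ylsws zgeld ljr didi kueda
Hunk 4: at line 1 remove [zgeld,ljr,didi] add [iylrh,cym] -> 4 lines: ylsws iylrh cym kueda
Hunk 5: at line 1 remove [iylrh,cym] add [vjx,bssyb] -> 4 lines: ylsws vjx bssyb kueda
Final line count: 4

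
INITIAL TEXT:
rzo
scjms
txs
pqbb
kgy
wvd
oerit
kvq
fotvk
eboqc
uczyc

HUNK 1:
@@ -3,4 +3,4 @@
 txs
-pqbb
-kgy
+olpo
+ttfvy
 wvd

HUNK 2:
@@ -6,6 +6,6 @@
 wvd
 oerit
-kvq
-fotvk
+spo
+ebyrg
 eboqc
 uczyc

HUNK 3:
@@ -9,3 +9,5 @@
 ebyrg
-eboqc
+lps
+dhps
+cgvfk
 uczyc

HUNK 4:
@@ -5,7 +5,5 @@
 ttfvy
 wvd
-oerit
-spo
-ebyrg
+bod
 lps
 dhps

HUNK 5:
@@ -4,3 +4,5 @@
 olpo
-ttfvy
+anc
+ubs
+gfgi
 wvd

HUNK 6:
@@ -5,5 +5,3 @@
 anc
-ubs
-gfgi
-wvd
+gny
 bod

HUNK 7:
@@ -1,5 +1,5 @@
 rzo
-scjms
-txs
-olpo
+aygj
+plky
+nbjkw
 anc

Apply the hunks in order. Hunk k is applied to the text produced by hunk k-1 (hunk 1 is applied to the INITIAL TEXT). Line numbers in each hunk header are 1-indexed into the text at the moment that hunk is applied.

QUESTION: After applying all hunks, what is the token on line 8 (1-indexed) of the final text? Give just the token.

Hunk 1: at line 3 remove [pqbb,kgy] add [olpo,ttfvy] -> 11 lines: rzo scjms txs olpo ttfvy wvd oerit kvq fotvk eboqc uczyc
Hunk 2: at line 6 remove [kvq,fotvk] add [spo,ebyrg] -> 11 lines: rzo scjms txs olpo ttfvy wvd oerit spo ebyrg eboqc uczyc
Hunk 3: at line 9 remove [eboqc] add [lps,dhps,cgvfk] -> 13 lines: rzo scjms txs olpo ttfvy wvd oerit spo ebyrg lps dhps cgvfk uczyc
Hunk 4: at line 5 remove [oerit,spo,ebyrg] add [bod] -> 11 lines: rzo scjms txs olpo ttfvy wvd bod lps dhps cgvfk uczyc
Hunk 5: at line 4 remove [ttfvy] add [anc,ubs,gfgi] -> 13 lines: rzo scjms txs olpo anc ubs gfgi wvd bod lps dhps cgvfk uczyc
Hunk 6: at line 5 remove [ubs,gfgi,wvd] add [gny] -> 11 lines: rzo scjms txs olpo anc gny bod lps dhps cgvfk uczyc
Hunk 7: at line 1 remove [scjms,txs,olpo] add [aygj,plky,nbjkw] -> 11 lines: rzo aygj plky nbjkw anc gny bod lps dhps cgvfk uczyc
Final line 8: lps

Answer: lps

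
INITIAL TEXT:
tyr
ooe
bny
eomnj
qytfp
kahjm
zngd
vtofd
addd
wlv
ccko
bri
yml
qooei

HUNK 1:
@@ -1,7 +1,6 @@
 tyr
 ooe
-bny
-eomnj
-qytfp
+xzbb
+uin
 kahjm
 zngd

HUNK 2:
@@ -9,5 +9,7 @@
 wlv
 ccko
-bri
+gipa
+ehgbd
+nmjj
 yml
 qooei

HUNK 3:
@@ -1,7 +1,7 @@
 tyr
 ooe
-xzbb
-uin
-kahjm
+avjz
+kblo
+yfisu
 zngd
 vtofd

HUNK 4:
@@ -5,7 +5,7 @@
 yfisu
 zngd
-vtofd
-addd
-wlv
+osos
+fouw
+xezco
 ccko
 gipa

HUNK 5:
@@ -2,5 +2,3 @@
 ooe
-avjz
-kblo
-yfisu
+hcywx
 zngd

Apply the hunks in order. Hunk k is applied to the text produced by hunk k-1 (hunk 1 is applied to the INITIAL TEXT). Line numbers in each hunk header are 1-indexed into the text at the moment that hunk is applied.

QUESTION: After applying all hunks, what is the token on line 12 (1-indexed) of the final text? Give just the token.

Hunk 1: at line 1 remove [bny,eomnj,qytfp] add [xzbb,uin] -> 13 lines: tyr ooe xzbb uin kahjm zngd vtofd addd wlv ccko bri yml qooei
Hunk 2: at line 9 remove [bri] add [gipa,ehgbd,nmjj] -> 15 lines: tyr ooe xzbb uin kahjm zngd vtofd addd wlv ccko gipa ehgbd nmjj yml qooei
Hunk 3: at line 1 remove [xzbb,uin,kahjm] add [avjz,kblo,yfisu] -> 15 lines: tyr ooe avjz kblo yfisu zngd vtofd addd wlv ccko gipa ehgbd nmjj yml qooei
Hunk 4: at line 5 remove [vtofd,addd,wlv] add [osos,fouw,xezco] -> 15 lines: tyr ooe avjz kblo yfisu zngd osos fouw xezco ccko gipa ehgbd nmjj yml qooei
Hunk 5: at line 2 remove [avjz,kblo,yfisu] add [hcywx] -> 13 lines: tyr ooe hcywx zngd osos fouw xezco ccko gipa ehgbd nmjj yml qooei
Final line 12: yml

Answer: yml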